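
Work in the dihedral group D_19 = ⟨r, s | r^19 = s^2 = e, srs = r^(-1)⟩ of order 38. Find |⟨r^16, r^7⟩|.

|⟨r^16⟩| = 19 and |⟨r^7⟩| = 19, so |H| is a multiple of lcm(19, 19) = 19 and divides |G| = 38.
Closing under the operation: H = {e, r, r^2, r^3, r^4, r^5, r^6, r^7, r^8, r^9, r^10, r^11, r^12, r^13, r^14, r^15, r^16, r^17, r^18}, so |H| = 19.

19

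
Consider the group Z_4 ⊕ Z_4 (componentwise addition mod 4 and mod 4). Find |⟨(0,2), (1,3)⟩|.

8

|⟨(0,2)⟩| = 2 and |⟨(1,3)⟩| = 4, so |H| is a multiple of lcm(2, 4) = 4 and divides |G| = 16.
Closing under the operation: H = {(0,0), (0,2), (1,1), (1,3), (2,0), (2,2), (3,1), (3,3)}, so |H| = 8.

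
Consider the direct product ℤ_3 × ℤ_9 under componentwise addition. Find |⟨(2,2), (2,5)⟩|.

|⟨(2,2)⟩| = 9 and |⟨(2,5)⟩| = 9, so |H| is a multiple of lcm(9, 9) = 9 and divides |G| = 27.
Closing under the operation: H = {(0,0), (0,3), (0,6), (1,1), (1,4), (1,7), (2,2), (2,5), (2,8)}, so |H| = 9.

9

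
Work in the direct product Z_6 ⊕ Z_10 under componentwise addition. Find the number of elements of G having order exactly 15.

An element (a,b) has order lcm(ord(a), ord(b)); count pairs with lcm equal to 15.
Enumerating gives 8 such elements.

8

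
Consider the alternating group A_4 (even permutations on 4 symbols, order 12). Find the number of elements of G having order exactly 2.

3

The elements of order 2 are: (1 2)(3 4), (1 3)(2 4), (1 4)(2 3).
That's 3.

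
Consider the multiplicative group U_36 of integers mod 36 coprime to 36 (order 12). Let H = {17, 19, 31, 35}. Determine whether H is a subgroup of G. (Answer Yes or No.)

No

The identity 1 ∉ H, so H is not a subgroup.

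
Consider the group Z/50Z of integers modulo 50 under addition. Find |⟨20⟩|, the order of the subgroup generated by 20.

In Z/50Z, the order of an element a is n/gcd(a, n).
gcd(20, 50) = 10, so |⟨20⟩| = 50/10 = 5.

5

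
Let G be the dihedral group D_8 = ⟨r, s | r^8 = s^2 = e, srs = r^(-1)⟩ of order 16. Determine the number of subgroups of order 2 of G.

|G| = 16 and 2 | 16, so subgroups of order 2 are possible by Lagrange.
The subgroups of order 2 are: {e, r^2s}; {e, r^3s}; {e, r^4}; {e, r^4s}; … (9 in all).
So G has 9 subgroups of order 2.

9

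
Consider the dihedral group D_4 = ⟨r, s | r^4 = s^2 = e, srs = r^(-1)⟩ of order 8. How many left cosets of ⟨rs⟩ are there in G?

|⟨rs⟩| = 2 and |G| = 8.
By Lagrange, [G : H] = |G|/|H| = 8/2 = 4.

4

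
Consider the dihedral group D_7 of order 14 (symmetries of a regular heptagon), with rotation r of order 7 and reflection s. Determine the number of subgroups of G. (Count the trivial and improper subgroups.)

|G| = 14, so by Lagrange every subgroup order divides 14. Divisors: 1, 2, 7, 14.
Subgroups by order — order 1: 1; order 2: 7; order 7: 1; order 14: 1.
Total: 1 + 7 + 1 + 1 = 10.

10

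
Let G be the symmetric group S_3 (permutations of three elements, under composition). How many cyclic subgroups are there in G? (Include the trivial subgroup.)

A cyclic subgroup of order d is generated by each of its φ(d) elements of order d, so the cyclic subgroups of order d number (#elements of order d)/φ(d).
Cyclic subgroups by order — order 1: 1; order 2: 3; order 3: 1.
Total: 5.

5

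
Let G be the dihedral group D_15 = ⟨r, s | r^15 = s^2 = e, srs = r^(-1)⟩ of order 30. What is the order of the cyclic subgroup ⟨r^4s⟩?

2

Computing powers of r^4s: the smallest k with (r^4s)^k = e is k = 2.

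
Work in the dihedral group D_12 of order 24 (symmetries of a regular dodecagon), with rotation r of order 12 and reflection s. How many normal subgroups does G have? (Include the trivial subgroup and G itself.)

G has 34 subgroups. Checking conjugation-invariance by order — order 1: 1/1 normal; order 2: 1/13 normal; order 3: 1/1 normal; order 4: 1/7 normal; order 6: 1/5 normal; order 8: 0/3 normal; order 12: 3/3 normal; order 24: 1/1 normal.
Total normal subgroups: 9.

9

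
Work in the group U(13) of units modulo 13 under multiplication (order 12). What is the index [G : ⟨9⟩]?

|⟨9⟩| = 3 and |G| = 12.
By Lagrange, [G : H] = |G|/|H| = 12/3 = 4.

4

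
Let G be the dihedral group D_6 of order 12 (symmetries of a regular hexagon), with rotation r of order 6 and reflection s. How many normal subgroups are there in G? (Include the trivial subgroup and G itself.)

7

G has 16 subgroups. Checking conjugation-invariance by order — order 1: 1/1 normal; order 2: 1/7 normal; order 3: 1/1 normal; order 4: 0/3 normal; order 6: 3/3 normal; order 12: 1/1 normal.
Total normal subgroups: 7.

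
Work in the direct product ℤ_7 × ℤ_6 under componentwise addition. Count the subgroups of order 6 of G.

|G| = 42 and 6 | 42, so subgroups of order 6 are possible by Lagrange.
The subgroups of order 6 are: {(0,0), (0,1), (0,2), (0,3), (0,4), (0,5)}.
So G has 1 subgroup of order 6.

1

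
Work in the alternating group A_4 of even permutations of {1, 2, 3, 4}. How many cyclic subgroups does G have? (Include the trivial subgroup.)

8

Group the elements of G by the cyclic subgroup they generate; each cyclic subgroup of order d accounts for φ(d) elements.
Cyclic subgroups by order — order 1: 1; order 2: 3; order 3: 4.
Total: 8.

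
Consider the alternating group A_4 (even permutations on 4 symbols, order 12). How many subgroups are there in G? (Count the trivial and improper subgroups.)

|G| = 12, so by Lagrange every subgroup order divides 12. Divisors: 1, 2, 3, 4, 6, 12.
Subgroups by order — order 1: 1; order 2: 3; order 3: 4; order 4: 1; order 6: 0; order 12: 1.
Total: 1 + 3 + 4 + 1 + 0 + 1 = 10.

10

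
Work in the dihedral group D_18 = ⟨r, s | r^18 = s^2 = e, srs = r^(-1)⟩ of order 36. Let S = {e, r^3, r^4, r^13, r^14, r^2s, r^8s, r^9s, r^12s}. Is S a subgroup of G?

No

r^13 ∈ S but its inverse r^5 ∉ S, so S is not a subgroup.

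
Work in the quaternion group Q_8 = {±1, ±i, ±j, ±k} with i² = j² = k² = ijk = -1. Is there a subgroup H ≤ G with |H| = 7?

7 does not divide |G| = 8, so by Lagrange no subgroup of order 7 exists.

No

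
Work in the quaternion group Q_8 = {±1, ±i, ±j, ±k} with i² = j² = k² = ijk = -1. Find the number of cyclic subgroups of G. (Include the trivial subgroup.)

Each element a generates a cyclic subgroup ⟨a⟩; distinct elements may generate the same one (a cyclic group of order d has φ(d) generators).
Cyclic subgroups by order — order 1: 1; order 2: 1; order 4: 3.
Total: 5.

5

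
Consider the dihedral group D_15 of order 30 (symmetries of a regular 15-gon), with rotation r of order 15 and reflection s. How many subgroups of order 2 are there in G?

15

|G| = 30 and 2 | 30, so subgroups of order 2 are possible by Lagrange.
The subgroups of order 2 are: {e, r^10s}; {e, r^11s}; {e, r^12s}; {e, r^13s}; … (15 in all).
So G has 15 subgroups of order 2.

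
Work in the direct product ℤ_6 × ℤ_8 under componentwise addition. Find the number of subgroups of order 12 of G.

3

|G| = 48 and 12 | 48, so subgroups of order 12 are possible by Lagrange.
The subgroups of order 12 are: {(0,0), (0,2), (0,4), (0,6), (2,0), (2,2), (2,4), (2,6), (4,0), (4,2), (4,4), (4,6)}; {(0,0), (0,4), (1,0), (1,4), (2,0), (2,4), (3,0), (3,4), (4,0), (4,4), (5,0), (5,4)}; {(0,0), (0,4), (1,2), (1,6), (2,0), (2,4), (3,2), (3,6), (4,0), (4,4), (5,2), (5,6)}.
So G has 3 subgroups of order 12.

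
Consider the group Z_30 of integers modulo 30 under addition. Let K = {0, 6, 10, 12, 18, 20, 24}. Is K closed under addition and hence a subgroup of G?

No

|K| = 7 does not divide |G| = 30, so by Lagrange K is not a subgroup.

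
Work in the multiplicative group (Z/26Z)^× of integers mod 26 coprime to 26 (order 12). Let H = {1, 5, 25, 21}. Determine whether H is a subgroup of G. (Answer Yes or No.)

|H| = 4 divides |G| = 12, consistent with Lagrange.
H contains the identity, every element's inverse is in H, and H is closed under ·: it is a subgroup.
In fact H = ⟨21⟩.

Yes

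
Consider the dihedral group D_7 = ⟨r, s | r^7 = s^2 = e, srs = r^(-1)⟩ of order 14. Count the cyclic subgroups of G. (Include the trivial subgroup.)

9

A cyclic subgroup of order d is generated by each of its φ(d) elements of order d, so the cyclic subgroups of order d number (#elements of order d)/φ(d).
Cyclic subgroups by order — order 1: 1; order 2: 7; order 7: 1.
Total: 9.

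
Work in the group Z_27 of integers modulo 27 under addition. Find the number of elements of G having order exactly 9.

6

In a cyclic group of order 27, the number of elements of order d (for d | 27) is φ(d).
φ(9) = 6.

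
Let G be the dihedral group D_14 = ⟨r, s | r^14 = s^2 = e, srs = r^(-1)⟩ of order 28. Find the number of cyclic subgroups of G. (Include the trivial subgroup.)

Each element a generates a cyclic subgroup ⟨a⟩; distinct elements may generate the same one (a cyclic group of order d has φ(d) generators).
Cyclic subgroups by order — order 1: 1; order 2: 15; order 7: 1; order 14: 1.
Total: 18.

18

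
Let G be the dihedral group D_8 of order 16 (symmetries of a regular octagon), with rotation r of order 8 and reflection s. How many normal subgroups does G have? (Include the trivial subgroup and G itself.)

7

G has 19 subgroups. Checking conjugation-invariance by order — order 1: 1/1 normal; order 2: 1/9 normal; order 4: 1/5 normal; order 8: 3/3 normal; order 16: 1/1 normal.
Total normal subgroups: 7.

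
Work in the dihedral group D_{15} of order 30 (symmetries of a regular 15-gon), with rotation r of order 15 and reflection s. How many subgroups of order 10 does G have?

3

|G| = 30 and 10 | 30, so subgroups of order 10 are possible by Lagrange.
The subgroups of order 10 are: {e, r^3, r^6, r^9, r^12, rs, r^4s, r^7s, r^10s, r^13s}; {e, r^3, r^6, r^9, r^12, r^2s, r^5s, r^8s, r^11s, r^14s}; {e, r^3, r^6, r^9, r^12, s, r^3s, r^6s, r^9s, r^12s}.
So G has 3 subgroups of order 10.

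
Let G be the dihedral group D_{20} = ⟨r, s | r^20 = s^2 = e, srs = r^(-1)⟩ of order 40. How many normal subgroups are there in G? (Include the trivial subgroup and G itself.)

G has 48 subgroups. Checking conjugation-invariance by order — order 1: 1/1 normal; order 2: 1/21 normal; order 4: 1/11 normal; order 5: 1/1 normal; order 8: 0/5 normal; order 10: 1/5 normal; order 20: 3/3 normal; order 40: 1/1 normal.
Total normal subgroups: 9.

9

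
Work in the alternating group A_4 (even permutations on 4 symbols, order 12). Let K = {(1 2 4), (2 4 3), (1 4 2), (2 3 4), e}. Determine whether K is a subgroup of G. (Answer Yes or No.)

No

|K| = 5 does not divide |G| = 12, so by Lagrange K is not a subgroup.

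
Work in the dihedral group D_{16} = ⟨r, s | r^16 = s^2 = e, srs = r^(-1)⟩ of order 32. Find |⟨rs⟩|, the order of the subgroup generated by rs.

Computing powers of rs: the smallest k with (rs)^k = e is k = 2.

2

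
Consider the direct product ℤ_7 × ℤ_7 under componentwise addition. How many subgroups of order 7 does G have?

|G| = 49 and 7 | 49, so subgroups of order 7 are possible by Lagrange.
The subgroups of order 7 are: {(0,0), (0,1), (0,2), (0,3), (0,4), (0,5), (0,6)}; {(0,0), (1,0), (2,0), (3,0), (4,0), (5,0), (6,0)}; {(0,0), (1,1), (2,2), (3,3), (4,4), (5,5), (6,6)}; {(0,0), (1,2), (2,4), (3,6), (4,1), (5,3), (6,5)}; … (8 in all).
So G has 8 subgroups of order 7.

8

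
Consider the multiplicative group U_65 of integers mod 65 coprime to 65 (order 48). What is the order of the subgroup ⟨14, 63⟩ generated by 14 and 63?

|⟨14⟩| = 2 and |⟨63⟩| = 12, so |H| is a multiple of lcm(2, 12) = 12 and divides |G| = 48.
Closing under the operation: H = {1, 2, 4, 7, 8, 9, 14, 16, 18, 28, 29, 32, 33, 36, 37, 47, 49, 51, 56, 57, 58, 61, 63, 64}, so |H| = 24.

24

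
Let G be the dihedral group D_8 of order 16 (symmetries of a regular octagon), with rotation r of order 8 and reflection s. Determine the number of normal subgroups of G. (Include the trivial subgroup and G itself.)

7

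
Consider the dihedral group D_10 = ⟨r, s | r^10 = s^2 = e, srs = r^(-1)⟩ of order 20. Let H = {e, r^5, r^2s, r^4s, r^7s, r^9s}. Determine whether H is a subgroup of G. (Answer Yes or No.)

|H| = 6 does not divide |G| = 20, so by Lagrange H is not a subgroup.

No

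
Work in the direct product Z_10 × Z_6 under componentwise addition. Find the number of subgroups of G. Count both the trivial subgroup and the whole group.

20

|G| = 60, so by Lagrange every subgroup order divides 60. Divisors: 1, 2, 3, 4, 5, 6, 10, 12, 15, 20, 30, 60.
Subgroups by order — order 1: 1; order 2: 3; order 3: 1; order 4: 1; order 5: 1; order 6: 3; order 10: 3; order 12: 1; order 15: 1; order 20: 1; order 30: 3; order 60: 1.
Total: 1 + 3 + 1 + 1 + 1 + 3 + 3 + 1 + 1 + 1 + 3 + 1 = 20.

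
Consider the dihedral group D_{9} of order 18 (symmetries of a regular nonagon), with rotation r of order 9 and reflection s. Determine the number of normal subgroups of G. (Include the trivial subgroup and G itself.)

4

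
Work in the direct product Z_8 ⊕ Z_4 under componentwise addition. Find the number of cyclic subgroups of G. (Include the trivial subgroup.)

14

A cyclic subgroup of order d is generated by each of its φ(d) elements of order d, so the cyclic subgroups of order d number (#elements of order d)/φ(d).
Cyclic subgroups by order — order 1: 1; order 2: 3; order 4: 6; order 8: 4.
Total: 14.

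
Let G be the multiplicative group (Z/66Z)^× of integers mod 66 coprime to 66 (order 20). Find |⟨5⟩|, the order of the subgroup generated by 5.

Compute successive powers of 5 mod 66: 5, 25, 59, 31, 23, 49, 47, 37, …; 5^10 ≡ 1 (mod 66).
So |⟨5⟩| = 10.

10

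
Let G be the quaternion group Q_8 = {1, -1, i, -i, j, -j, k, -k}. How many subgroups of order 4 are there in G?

3

|G| = 8 and 4 | 8, so subgroups of order 4 are possible by Lagrange.
The subgroups of order 4 are: {1, -1, i, -i}; {1, -1, j, -j}; {1, -1, k, -k}.
So G has 3 subgroups of order 4.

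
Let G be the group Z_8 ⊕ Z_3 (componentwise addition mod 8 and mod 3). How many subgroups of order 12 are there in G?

1

|G| = 24 and 12 | 24, so subgroups of order 12 are possible by Lagrange.
The subgroups of order 12 are: {(0,0), (0,1), (0,2), (2,0), (2,1), (2,2), (4,0), (4,1), (4,2), (6,0), (6,1), (6,2)}.
So G has 1 subgroup of order 12.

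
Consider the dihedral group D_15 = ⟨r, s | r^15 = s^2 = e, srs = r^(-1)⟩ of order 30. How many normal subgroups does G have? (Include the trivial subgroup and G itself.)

G has 28 subgroups. Checking conjugation-invariance by order — order 1: 1/1 normal; order 2: 0/15 normal; order 3: 1/1 normal; order 5: 1/1 normal; order 6: 0/5 normal; order 10: 0/3 normal; order 15: 1/1 normal; order 30: 1/1 normal.
Total normal subgroups: 5.

5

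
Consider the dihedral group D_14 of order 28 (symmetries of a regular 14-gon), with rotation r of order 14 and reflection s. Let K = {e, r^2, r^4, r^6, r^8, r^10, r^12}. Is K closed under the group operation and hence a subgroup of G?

|K| = 7 divides |G| = 28, consistent with Lagrange.
K contains the identity, every element's inverse is in K, and K is closed under ·: it is a subgroup.
In fact K = ⟨r^4⟩.

Yes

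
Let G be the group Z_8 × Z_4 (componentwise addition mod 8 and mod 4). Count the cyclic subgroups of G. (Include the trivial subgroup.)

14

Each element a generates a cyclic subgroup ⟨a⟩; distinct elements may generate the same one (a cyclic group of order d has φ(d) generators).
Cyclic subgroups by order — order 1: 1; order 2: 3; order 4: 6; order 8: 4.
Total: 14.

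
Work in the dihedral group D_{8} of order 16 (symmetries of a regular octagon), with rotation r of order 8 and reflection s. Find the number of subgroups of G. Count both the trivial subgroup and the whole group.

|G| = 16, so by Lagrange every subgroup order divides 16. Divisors: 1, 2, 4, 8, 16.
Subgroups by order — order 1: 1; order 2: 9; order 4: 5; order 8: 3; order 16: 1.
Total: 1 + 9 + 5 + 3 + 1 = 19.

19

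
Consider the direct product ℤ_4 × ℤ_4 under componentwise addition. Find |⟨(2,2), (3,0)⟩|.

8

|⟨(2,2)⟩| = 2 and |⟨(3,0)⟩| = 4, so |H| is a multiple of lcm(2, 4) = 4 and divides |G| = 16.
Closing under the operation: H = {(0,0), (0,2), (1,0), (1,2), (2,0), (2,2), (3,0), (3,2)}, so |H| = 8.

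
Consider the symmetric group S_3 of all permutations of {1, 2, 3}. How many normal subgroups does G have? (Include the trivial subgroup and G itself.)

3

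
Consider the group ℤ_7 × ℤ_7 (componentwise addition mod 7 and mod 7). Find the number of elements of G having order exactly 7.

An element (a,b) has order lcm(ord(a), ord(b)); count pairs with lcm equal to 7.
Enumerating gives 48 such elements.

48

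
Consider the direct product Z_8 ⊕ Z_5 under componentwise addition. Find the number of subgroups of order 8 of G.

|G| = 40 and 8 | 40, so subgroups of order 8 are possible by Lagrange.
The subgroups of order 8 are: {(0,0), (1,0), (2,0), (3,0), (4,0), (5,0), (6,0), (7,0)}.
So G has 1 subgroup of order 8.

1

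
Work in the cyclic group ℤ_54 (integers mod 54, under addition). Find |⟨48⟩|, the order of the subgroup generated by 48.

9

In ℤ_54, the order of an element a is n/gcd(a, n).
gcd(48, 54) = 6, so |⟨48⟩| = 54/6 = 9.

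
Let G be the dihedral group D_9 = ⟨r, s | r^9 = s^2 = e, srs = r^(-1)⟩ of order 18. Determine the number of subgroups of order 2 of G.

9

|G| = 18 and 2 | 18, so subgroups of order 2 are possible by Lagrange.
The subgroups of order 2 are: {e, r^2s}; {e, r^3s}; {e, r^4s}; {e, r^5s}; … (9 in all).
So G has 9 subgroups of order 2.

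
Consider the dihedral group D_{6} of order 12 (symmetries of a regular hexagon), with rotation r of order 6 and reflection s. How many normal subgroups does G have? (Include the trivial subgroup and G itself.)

G has 16 subgroups. Checking conjugation-invariance by order — order 1: 1/1 normal; order 2: 1/7 normal; order 3: 1/1 normal; order 4: 0/3 normal; order 6: 3/3 normal; order 12: 1/1 normal.
Total normal subgroups: 7.

7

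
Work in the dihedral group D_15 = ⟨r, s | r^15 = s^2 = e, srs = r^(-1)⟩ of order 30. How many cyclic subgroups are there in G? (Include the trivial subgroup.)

19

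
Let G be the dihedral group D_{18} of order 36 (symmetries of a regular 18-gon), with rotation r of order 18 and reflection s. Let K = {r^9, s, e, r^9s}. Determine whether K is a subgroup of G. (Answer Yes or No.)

Yes

|K| = 4 divides |G| = 36, consistent with Lagrange.
K contains the identity, every element's inverse is in K, and K is closed under ·: it is a subgroup.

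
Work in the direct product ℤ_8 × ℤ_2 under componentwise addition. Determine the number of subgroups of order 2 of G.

|G| = 16 and 2 | 16, so subgroups of order 2 are possible by Lagrange.
The subgroups of order 2 are: {(0,0), (0,1)}; {(0,0), (4,0)}; {(0,0), (4,1)}.
So G has 3 subgroups of order 2.

3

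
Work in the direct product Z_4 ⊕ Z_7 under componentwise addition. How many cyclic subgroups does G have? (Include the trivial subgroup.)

Group the elements of G by the cyclic subgroup they generate; each cyclic subgroup of order d accounts for φ(d) elements.
Cyclic subgroups by order — order 1: 1; order 2: 1; order 4: 1; order 7: 1; order 14: 1; order 28: 1.
Total: 6.

6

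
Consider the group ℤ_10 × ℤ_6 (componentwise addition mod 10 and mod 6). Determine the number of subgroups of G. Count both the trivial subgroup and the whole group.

20

|G| = 60, so by Lagrange every subgroup order divides 60. Divisors: 1, 2, 3, 4, 5, 6, 10, 12, 15, 20, 30, 60.
Subgroups by order — order 1: 1; order 2: 3; order 3: 1; order 4: 1; order 5: 1; order 6: 3; order 10: 3; order 12: 1; order 15: 1; order 20: 1; order 30: 3; order 60: 1.
Total: 1 + 3 + 1 + 1 + 1 + 3 + 3 + 1 + 1 + 1 + 3 + 1 = 20.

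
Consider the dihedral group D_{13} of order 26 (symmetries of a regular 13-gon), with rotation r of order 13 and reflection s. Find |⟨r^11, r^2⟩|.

13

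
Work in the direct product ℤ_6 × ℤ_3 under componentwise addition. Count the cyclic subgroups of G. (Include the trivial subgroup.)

Group the elements of G by the cyclic subgroup they generate; each cyclic subgroup of order d accounts for φ(d) elements.
Cyclic subgroups by order — order 1: 1; order 2: 1; order 3: 4; order 6: 4.
Total: 10.

10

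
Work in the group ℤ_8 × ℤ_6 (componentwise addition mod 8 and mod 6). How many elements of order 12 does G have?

An element (a,b) has order lcm(ord(a), ord(b)); count pairs with lcm equal to 12.
Enumerating gives 8 such elements.

8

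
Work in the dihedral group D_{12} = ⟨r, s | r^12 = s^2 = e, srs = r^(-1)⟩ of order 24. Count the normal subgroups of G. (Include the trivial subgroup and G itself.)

G has 34 subgroups. Checking conjugation-invariance by order — order 1: 1/1 normal; order 2: 1/13 normal; order 3: 1/1 normal; order 4: 1/7 normal; order 6: 1/5 normal; order 8: 0/3 normal; order 12: 3/3 normal; order 24: 1/1 normal.
Total normal subgroups: 9.

9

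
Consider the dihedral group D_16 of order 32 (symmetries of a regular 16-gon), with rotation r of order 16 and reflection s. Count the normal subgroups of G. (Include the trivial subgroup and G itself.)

G has 36 subgroups. Checking conjugation-invariance by order — order 1: 1/1 normal; order 2: 1/17 normal; order 4: 1/9 normal; order 8: 1/5 normal; order 16: 3/3 normal; order 32: 1/1 normal.
Total normal subgroups: 8.

8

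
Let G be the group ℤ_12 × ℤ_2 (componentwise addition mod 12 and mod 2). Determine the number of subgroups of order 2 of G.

|G| = 24 and 2 | 24, so subgroups of order 2 are possible by Lagrange.
The subgroups of order 2 are: {(0,0), (0,1)}; {(0,0), (6,0)}; {(0,0), (6,1)}.
So G has 3 subgroups of order 2.

3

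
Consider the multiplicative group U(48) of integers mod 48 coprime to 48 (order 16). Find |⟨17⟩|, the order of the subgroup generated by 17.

Compute successive powers of 17 mod 48: 17, 1; 17^2 ≡ 1 (mod 48).
So |⟨17⟩| = 2.

2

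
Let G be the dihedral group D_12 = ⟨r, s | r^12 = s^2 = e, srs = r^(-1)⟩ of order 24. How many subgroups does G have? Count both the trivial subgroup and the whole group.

34

|G| = 24, so by Lagrange every subgroup order divides 24. Divisors: 1, 2, 3, 4, 6, 8, 12, 24.
Subgroups by order — order 1: 1; order 2: 13; order 3: 1; order 4: 7; order 6: 5; order 8: 3; order 12: 3; order 24: 1.
Total: 1 + 13 + 1 + 7 + 5 + 3 + 3 + 1 = 34.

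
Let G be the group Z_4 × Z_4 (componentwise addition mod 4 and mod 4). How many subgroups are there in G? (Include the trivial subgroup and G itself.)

15

|G| = 16, so by Lagrange every subgroup order divides 16. Divisors: 1, 2, 4, 8, 16.
Subgroups by order — order 1: 1; order 2: 3; order 4: 7; order 8: 3; order 16: 1.
Total: 1 + 3 + 7 + 3 + 1 = 15.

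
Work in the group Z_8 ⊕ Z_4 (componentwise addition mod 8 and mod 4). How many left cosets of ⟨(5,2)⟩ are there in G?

|⟨(5,2)⟩| = 8 and |G| = 32.
By Lagrange, [G : H] = |G|/|H| = 32/8 = 4.

4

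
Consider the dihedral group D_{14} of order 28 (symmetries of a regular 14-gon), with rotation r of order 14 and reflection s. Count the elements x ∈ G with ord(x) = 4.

0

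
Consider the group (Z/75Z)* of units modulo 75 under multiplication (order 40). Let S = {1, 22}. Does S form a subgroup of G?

No

22 ∈ S but its inverse 58 ∉ S, so S is not a subgroup.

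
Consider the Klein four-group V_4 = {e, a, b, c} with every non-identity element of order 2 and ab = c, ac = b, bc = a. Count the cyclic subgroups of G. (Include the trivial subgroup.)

4

A cyclic subgroup of order d is generated by each of its φ(d) elements of order d, so the cyclic subgroups of order d number (#elements of order d)/φ(d).
Cyclic subgroups by order — order 1: 1; order 2: 3.
Total: 4.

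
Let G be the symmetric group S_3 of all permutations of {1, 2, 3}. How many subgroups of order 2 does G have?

3

|G| = 6 and 2 | 6, so subgroups of order 2 are possible by Lagrange.
The subgroups of order 2 are: {e, (1 2)}; {e, (1 3)}; {e, (2 3)}.
So G has 3 subgroups of order 2.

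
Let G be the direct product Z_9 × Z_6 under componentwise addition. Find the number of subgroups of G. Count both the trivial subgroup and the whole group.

20

|G| = 54, so by Lagrange every subgroup order divides 54. Divisors: 1, 2, 3, 6, 9, 18, 27, 54.
Subgroups by order — order 1: 1; order 2: 1; order 3: 4; order 6: 4; order 9: 4; order 18: 4; order 27: 1; order 54: 1.
Total: 1 + 1 + 4 + 4 + 4 + 4 + 1 + 1 = 20.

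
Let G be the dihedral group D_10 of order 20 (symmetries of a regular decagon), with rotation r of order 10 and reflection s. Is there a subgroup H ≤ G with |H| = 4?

Yes

4 | 20. A subgroup of order 4 is {e, r^5, r^2s, r^7s}.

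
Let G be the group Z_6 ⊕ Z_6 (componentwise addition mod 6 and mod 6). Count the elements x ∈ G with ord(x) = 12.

An element (a,b) has order lcm(ord(a), ord(b)); count pairs with lcm equal to 12.
Enumerating gives 0 such elements.

0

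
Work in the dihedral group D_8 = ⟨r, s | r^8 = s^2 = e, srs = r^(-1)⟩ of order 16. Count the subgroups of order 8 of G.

3

|G| = 16 and 8 | 16, so subgroups of order 8 are possible by Lagrange.
The subgroups of order 8 are: {e, r, r^2, r^3, r^4, r^5, r^6, r^7}; {e, r^2, r^4, r^6, s, r^2s, r^4s, r^6s}; {e, r^2, r^4, r^6, rs, r^3s, r^5s, r^7s}.
So G has 3 subgroups of order 8.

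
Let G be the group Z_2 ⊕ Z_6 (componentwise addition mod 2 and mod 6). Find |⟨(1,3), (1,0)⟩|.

|⟨(1,3)⟩| = 2 and |⟨(1,0)⟩| = 2, so |H| is a multiple of lcm(2, 2) = 2 and divides |G| = 12.
Closing under the operation: H = {(0,0), (0,3), (1,0), (1,3)}, so |H| = 4.

4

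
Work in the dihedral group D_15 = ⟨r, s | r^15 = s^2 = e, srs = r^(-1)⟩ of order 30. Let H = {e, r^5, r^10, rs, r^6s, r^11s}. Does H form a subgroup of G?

Yes

|H| = 6 divides |G| = 30, consistent with Lagrange.
H contains the identity, every element's inverse is in H, and H is closed under ·: it is a subgroup.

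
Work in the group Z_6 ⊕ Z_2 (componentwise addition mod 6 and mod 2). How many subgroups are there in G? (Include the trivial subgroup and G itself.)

10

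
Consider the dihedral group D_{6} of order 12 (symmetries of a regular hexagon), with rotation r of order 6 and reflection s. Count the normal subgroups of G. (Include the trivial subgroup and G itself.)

G has 16 subgroups. Checking conjugation-invariance by order — order 1: 1/1 normal; order 2: 1/7 normal; order 3: 1/1 normal; order 4: 0/3 normal; order 6: 3/3 normal; order 12: 1/1 normal.
Total normal subgroups: 7.

7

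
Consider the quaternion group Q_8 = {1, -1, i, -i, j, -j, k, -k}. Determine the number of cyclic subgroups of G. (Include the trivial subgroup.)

Each element a generates a cyclic subgroup ⟨a⟩; distinct elements may generate the same one (a cyclic group of order d has φ(d) generators).
Cyclic subgroups by order — order 1: 1; order 2: 1; order 4: 3.
Total: 5.

5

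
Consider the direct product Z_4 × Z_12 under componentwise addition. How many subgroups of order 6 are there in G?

3

|G| = 48 and 6 | 48, so subgroups of order 6 are possible by Lagrange.
The subgroups of order 6 are: {(0,0), (0,2), (0,4), (0,6), (0,8), (0,10)}; {(0,0), (0,4), (0,8), (2,0), (2,4), (2,8)}; {(0,0), (0,4), (0,8), (2,2), (2,6), (2,10)}.
So G has 3 subgroups of order 6.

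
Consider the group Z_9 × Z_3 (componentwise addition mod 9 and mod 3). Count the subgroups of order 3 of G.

|G| = 27 and 3 | 27, so subgroups of order 3 are possible by Lagrange.
The subgroups of order 3 are: {(0,0), (0,1), (0,2)}; {(0,0), (3,0), (6,0)}; {(0,0), (3,1), (6,2)}; {(0,0), (3,2), (6,1)}.
So G has 4 subgroups of order 3.

4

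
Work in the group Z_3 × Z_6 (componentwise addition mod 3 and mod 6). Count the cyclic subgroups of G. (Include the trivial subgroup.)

10

Group the elements of G by the cyclic subgroup they generate; each cyclic subgroup of order d accounts for φ(d) elements.
Cyclic subgroups by order — order 1: 1; order 2: 1; order 3: 4; order 6: 4.
Total: 10.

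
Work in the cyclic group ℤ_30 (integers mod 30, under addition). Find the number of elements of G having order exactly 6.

2

In a cyclic group of order 30, the number of elements of order d (for d | 30) is φ(d).
φ(6) = 2.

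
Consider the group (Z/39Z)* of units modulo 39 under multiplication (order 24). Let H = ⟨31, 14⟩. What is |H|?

8

|⟨31⟩| = 4 and |⟨14⟩| = 2, so |H| is a multiple of lcm(4, 2) = 4 and divides |G| = 24.
Closing under the operation: H = {1, 5, 8, 14, 25, 31, 34, 38}, so |H| = 8.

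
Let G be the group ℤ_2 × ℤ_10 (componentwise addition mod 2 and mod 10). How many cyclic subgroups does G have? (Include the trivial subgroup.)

8

Each element a generates a cyclic subgroup ⟨a⟩; distinct elements may generate the same one (a cyclic group of order d has φ(d) generators).
Cyclic subgroups by order — order 1: 1; order 2: 3; order 5: 1; order 10: 3.
Total: 8.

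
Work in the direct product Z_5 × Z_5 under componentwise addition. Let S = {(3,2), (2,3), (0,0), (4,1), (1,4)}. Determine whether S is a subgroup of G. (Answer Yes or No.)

|S| = 5 divides |G| = 25, consistent with Lagrange.
S contains the identity, every element's inverse is in S, and S is closed under +: it is a subgroup.
In fact S = ⟨(2,3)⟩.

Yes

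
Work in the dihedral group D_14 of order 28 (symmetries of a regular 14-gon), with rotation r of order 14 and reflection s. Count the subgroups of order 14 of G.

|G| = 28 and 14 | 28, so subgroups of order 14 are possible by Lagrange.
The subgroups of order 14 are: {e, r, r^2, r^3, r^4, r^5, r^6, r^7, r^8, r^9, r^10, r^11, r^12, r^13}; {e, r^2, r^4, r^6, r^8, r^10, r^12, s, r^2s, r^4s, r^6s, r^8s, r^10s, r^12s}; {e, r^2, r^4, r^6, r^8, r^10, r^12, rs, r^3s, r^5s, r^7s, r^9s, r^11s, r^13s}.
So G has 3 subgroups of order 14.

3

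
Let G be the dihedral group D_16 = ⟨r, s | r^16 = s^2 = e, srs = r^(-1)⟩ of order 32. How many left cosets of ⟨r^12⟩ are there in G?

8

|⟨r^12⟩| = 4 and |G| = 32.
By Lagrange, [G : H] = |G|/|H| = 32/4 = 8.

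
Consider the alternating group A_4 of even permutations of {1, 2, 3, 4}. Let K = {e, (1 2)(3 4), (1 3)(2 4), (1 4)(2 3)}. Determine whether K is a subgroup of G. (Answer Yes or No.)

Yes

|K| = 4 divides |G| = 12, consistent with Lagrange.
K contains the identity, every element's inverse is in K, and K is closed under ∘: it is a subgroup.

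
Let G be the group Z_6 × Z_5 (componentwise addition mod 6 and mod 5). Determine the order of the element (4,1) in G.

15

The order of (4,1) in Z_6 × Z_5 is lcm(ord(4) in Z_6, ord(1) in Z_5).
ord(4) = 3 and ord(1) = 5, so |⟨(4,1)⟩| = lcm(3, 5) = 15.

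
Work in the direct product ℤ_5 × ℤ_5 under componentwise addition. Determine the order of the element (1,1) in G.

The order of (1,1) in Z_5 × Z_5 is lcm(ord(1) in Z_5, ord(1) in Z_5).
ord(1) = 5 and ord(1) = 5, so |⟨(1,1)⟩| = lcm(5, 5) = 5.

5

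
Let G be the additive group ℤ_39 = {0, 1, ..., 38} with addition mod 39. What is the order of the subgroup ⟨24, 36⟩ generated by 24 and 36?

|⟨24⟩| = 13 and |⟨36⟩| = 13, so |H| is a multiple of lcm(13, 13) = 13 and divides |G| = 39.
Closing under the operation: H = {0, 3, 6, 9, 12, 15, 18, 21, 24, 27, 30, 33, 36}, so |H| = 13.

13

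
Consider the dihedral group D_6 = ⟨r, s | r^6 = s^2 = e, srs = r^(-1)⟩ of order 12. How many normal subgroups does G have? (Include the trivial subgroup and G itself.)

G has 16 subgroups. Checking conjugation-invariance by order — order 1: 1/1 normal; order 2: 1/7 normal; order 3: 1/1 normal; order 4: 0/3 normal; order 6: 3/3 normal; order 12: 1/1 normal.
Total normal subgroups: 7.

7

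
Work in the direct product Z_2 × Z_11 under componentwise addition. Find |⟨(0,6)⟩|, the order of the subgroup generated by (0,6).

The order of (0,6) in Z_2 × Z_11 is lcm(ord(0) in Z_2, ord(6) in Z_11).
ord(0) = 1 and ord(6) = 11, so |⟨(0,6)⟩| = lcm(1, 11) = 11.

11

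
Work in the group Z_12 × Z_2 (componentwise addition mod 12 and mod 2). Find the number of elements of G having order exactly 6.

6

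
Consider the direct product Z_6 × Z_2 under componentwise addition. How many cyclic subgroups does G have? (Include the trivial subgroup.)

8

Each element a generates a cyclic subgroup ⟨a⟩; distinct elements may generate the same one (a cyclic group of order d has φ(d) generators).
Cyclic subgroups by order — order 1: 1; order 2: 3; order 3: 1; order 6: 3.
Total: 8.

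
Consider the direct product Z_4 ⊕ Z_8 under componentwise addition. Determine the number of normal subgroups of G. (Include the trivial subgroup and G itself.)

22

G is abelian, so every subgroup is normal.
G has 22 subgroups in total, hence 22 normal subgroups.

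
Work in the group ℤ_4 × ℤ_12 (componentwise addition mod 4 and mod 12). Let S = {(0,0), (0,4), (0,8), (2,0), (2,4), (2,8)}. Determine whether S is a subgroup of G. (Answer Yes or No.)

|S| = 6 divides |G| = 48, consistent with Lagrange.
S contains the identity, every element's inverse is in S, and S is closed under +: it is a subgroup.
In fact S = ⟨(2,4)⟩.

Yes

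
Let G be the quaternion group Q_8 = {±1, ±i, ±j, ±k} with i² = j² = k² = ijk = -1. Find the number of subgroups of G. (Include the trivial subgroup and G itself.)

|G| = 8, so by Lagrange every subgroup order divides 8. Divisors: 1, 2, 4, 8.
Subgroups by order — order 1: 1; order 2: 1; order 4: 3; order 8: 1.
Total: 1 + 1 + 3 + 1 = 6.

6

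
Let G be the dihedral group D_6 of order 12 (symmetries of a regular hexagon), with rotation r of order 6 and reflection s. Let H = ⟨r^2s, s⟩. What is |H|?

6

|⟨r^2s⟩| = 2 and |⟨s⟩| = 2, so |H| is a multiple of lcm(2, 2) = 2 and divides |G| = 12.
Closing under the operation: H = {e, r^2, r^4, s, r^2s, r^4s}, so |H| = 6.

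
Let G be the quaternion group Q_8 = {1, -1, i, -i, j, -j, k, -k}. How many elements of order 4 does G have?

The elements of order 4 are: i, -i, j, -j, k, -k.
That's 6.

6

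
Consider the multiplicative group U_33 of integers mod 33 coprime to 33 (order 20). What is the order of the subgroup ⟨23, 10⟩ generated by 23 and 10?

4

|⟨23⟩| = 2 and |⟨10⟩| = 2, so |H| is a multiple of lcm(2, 2) = 2 and divides |G| = 20.
Closing under the operation: H = {1, 10, 23, 32}, so |H| = 4.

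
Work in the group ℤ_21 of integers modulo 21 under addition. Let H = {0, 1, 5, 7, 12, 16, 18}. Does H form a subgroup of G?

No

1 ∈ H but its inverse 20 ∉ H, so H is not a subgroup.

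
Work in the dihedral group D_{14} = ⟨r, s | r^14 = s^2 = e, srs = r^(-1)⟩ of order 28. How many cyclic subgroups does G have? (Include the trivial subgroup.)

18

Group the elements of G by the cyclic subgroup they generate; each cyclic subgroup of order d accounts for φ(d) elements.
Cyclic subgroups by order — order 1: 1; order 2: 15; order 7: 1; order 14: 1.
Total: 18.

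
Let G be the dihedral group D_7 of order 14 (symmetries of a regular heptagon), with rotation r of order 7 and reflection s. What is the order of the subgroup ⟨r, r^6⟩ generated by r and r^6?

7

|⟨r⟩| = 7 and |⟨r^6⟩| = 7, so |H| is a multiple of lcm(7, 7) = 7 and divides |G| = 14.
Closing under the operation: H = {e, r, r^2, r^3, r^4, r^5, r^6}, so |H| = 7.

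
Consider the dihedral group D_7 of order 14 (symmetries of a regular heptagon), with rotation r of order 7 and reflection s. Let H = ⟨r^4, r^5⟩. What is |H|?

7

|⟨r^4⟩| = 7 and |⟨r^5⟩| = 7, so |H| is a multiple of lcm(7, 7) = 7 and divides |G| = 14.
Closing under the operation: H = {e, r, r^2, r^3, r^4, r^5, r^6}, so |H| = 7.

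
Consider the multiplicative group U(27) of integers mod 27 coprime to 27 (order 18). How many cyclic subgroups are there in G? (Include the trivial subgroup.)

6

A cyclic subgroup of order d is generated by each of its φ(d) elements of order d, so the cyclic subgroups of order d number (#elements of order d)/φ(d).
Cyclic subgroups by order — order 1: 1; order 2: 1; order 3: 1; order 6: 1; order 9: 1; order 18: 1.
Total: 6.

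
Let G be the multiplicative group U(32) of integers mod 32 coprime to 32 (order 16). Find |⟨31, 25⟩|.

|⟨31⟩| = 2 and |⟨25⟩| = 4, so |H| is a multiple of lcm(2, 4) = 4 and divides |G| = 16.
Closing under the operation: H = {1, 7, 9, 15, 17, 23, 25, 31}, so |H| = 8.

8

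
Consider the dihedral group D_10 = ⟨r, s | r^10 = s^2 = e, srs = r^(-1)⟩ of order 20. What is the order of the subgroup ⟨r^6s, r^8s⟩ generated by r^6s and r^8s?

10

|⟨r^6s⟩| = 2 and |⟨r^8s⟩| = 2, so |H| is a multiple of lcm(2, 2) = 2 and divides |G| = 20.
Closing under the operation: H = {e, r^2, r^4, r^6, r^8, s, r^2s, r^4s, r^6s, r^8s}, so |H| = 10.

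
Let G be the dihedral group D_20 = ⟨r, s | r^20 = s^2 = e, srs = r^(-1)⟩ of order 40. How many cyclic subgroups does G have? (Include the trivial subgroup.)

26

Each element a generates a cyclic subgroup ⟨a⟩; distinct elements may generate the same one (a cyclic group of order d has φ(d) generators).
Cyclic subgroups by order — order 1: 1; order 2: 21; order 4: 1; order 5: 1; order 10: 1; order 20: 1.
Total: 26.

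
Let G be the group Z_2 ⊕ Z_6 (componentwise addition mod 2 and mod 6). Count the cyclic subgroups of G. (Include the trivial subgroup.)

A cyclic subgroup of order d is generated by each of its φ(d) elements of order d, so the cyclic subgroups of order d number (#elements of order d)/φ(d).
Cyclic subgroups by order — order 1: 1; order 2: 3; order 3: 1; order 6: 3.
Total: 8.

8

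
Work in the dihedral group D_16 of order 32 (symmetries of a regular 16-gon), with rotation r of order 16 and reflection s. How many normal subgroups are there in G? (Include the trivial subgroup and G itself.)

8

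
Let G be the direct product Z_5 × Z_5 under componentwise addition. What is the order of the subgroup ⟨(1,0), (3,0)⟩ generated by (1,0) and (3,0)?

5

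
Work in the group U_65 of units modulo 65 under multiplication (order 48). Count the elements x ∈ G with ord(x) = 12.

24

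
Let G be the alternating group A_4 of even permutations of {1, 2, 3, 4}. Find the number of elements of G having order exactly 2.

The elements of order 2 are: (1 2)(3 4), (1 3)(2 4), (1 4)(2 3).
That's 3.

3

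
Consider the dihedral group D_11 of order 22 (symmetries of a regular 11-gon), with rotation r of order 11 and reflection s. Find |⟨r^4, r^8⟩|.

|⟨r^4⟩| = 11 and |⟨r^8⟩| = 11, so |H| is a multiple of lcm(11, 11) = 11 and divides |G| = 22.
Closing under the operation: H = {e, r, r^2, r^3, r^4, r^5, r^6, r^7, r^8, r^9, r^10}, so |H| = 11.

11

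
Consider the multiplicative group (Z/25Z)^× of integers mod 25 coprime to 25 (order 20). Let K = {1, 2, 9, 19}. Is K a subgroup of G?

No

9 ∈ K but its inverse 14 ∉ K, so K is not a subgroup.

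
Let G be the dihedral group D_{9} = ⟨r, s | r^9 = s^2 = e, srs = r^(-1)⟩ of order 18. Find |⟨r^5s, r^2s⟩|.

|⟨r^5s⟩| = 2 and |⟨r^2s⟩| = 2, so |H| is a multiple of lcm(2, 2) = 2 and divides |G| = 18.
Closing under the operation: H = {e, r^3, r^6, r^2s, r^5s, r^8s}, so |H| = 6.

6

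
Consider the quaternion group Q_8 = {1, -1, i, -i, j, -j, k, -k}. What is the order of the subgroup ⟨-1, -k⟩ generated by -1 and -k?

4

|⟨-1⟩| = 2 and |⟨-k⟩| = 4, so |H| is a multiple of lcm(2, 4) = 4 and divides |G| = 8.
Closing under the operation: H = {1, -1, k, -k}, so |H| = 4.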